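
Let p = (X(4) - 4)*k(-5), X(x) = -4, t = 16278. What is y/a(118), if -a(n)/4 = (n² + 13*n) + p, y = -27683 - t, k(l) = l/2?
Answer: 43961/61912 ≈ 0.71006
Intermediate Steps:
k(l) = l/2 (k(l) = l*(½) = l/2)
p = 20 (p = (-4 - 4)*((½)*(-5)) = -8*(-5/2) = 20)
y = -43961 (y = -27683 - 1*16278 = -27683 - 16278 = -43961)
a(n) = -80 - 52*n - 4*n² (a(n) = -4*((n² + 13*n) + 20) = -4*(20 + n² + 13*n) = -80 - 52*n - 4*n²)
y/a(118) = -43961/(-80 - 52*118 - 4*118²) = -43961/(-80 - 6136 - 4*13924) = -43961/(-80 - 6136 - 55696) = -43961/(-61912) = -43961*(-1/61912) = 43961/61912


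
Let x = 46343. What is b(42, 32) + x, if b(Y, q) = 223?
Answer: 46566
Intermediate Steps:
b(42, 32) + x = 223 + 46343 = 46566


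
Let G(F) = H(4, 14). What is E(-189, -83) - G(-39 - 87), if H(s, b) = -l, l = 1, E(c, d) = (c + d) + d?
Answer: -354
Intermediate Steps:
E(c, d) = c + 2*d
H(s, b) = -1 (H(s, b) = -1*1 = -1)
G(F) = -1
E(-189, -83) - G(-39 - 87) = (-189 + 2*(-83)) - 1*(-1) = (-189 - 166) + 1 = -355 + 1 = -354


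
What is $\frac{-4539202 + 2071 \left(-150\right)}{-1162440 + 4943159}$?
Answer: $- \frac{4849852}{3780719} \approx -1.2828$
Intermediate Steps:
$\frac{-4539202 + 2071 \left(-150\right)}{-1162440 + 4943159} = \frac{-4539202 - 310650}{3780719} = \left(-4849852\right) \frac{1}{3780719} = - \frac{4849852}{3780719}$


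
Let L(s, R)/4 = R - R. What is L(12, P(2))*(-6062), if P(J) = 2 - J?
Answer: 0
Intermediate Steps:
L(s, R) = 0 (L(s, R) = 4*(R - R) = 4*0 = 0)
L(12, P(2))*(-6062) = 0*(-6062) = 0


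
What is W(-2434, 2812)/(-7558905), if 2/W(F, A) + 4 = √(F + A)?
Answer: -4/1368161805 - √42/456053935 ≈ -1.7134e-8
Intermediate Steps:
W(F, A) = 2/(-4 + √(A + F)) (W(F, A) = 2/(-4 + √(F + A)) = 2/(-4 + √(A + F)))
W(-2434, 2812)/(-7558905) = (2/(-4 + √(2812 - 2434)))/(-7558905) = (2/(-4 + √378))*(-1/7558905) = (2/(-4 + 3*√42))*(-1/7558905) = -2/(7558905*(-4 + 3*√42))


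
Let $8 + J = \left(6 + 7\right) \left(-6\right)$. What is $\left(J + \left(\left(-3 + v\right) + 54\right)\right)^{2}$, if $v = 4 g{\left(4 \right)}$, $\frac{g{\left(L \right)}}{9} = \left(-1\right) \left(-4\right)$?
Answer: $11881$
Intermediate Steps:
$g{\left(L \right)} = 36$ ($g{\left(L \right)} = 9 \left(\left(-1\right) \left(-4\right)\right) = 9 \cdot 4 = 36$)
$v = 144$ ($v = 4 \cdot 36 = 144$)
$J = -86$ ($J = -8 + \left(6 + 7\right) \left(-6\right) = -8 + 13 \left(-6\right) = -8 - 78 = -86$)
$\left(J + \left(\left(-3 + v\right) + 54\right)\right)^{2} = \left(-86 + \left(\left(-3 + 144\right) + 54\right)\right)^{2} = \left(-86 + \left(141 + 54\right)\right)^{2} = \left(-86 + 195\right)^{2} = 109^{2} = 11881$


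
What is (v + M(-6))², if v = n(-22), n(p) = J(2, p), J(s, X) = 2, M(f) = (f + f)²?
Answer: 21316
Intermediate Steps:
M(f) = 4*f² (M(f) = (2*f)² = 4*f²)
n(p) = 2
v = 2
(v + M(-6))² = (2 + 4*(-6)²)² = (2 + 4*36)² = (2 + 144)² = 146² = 21316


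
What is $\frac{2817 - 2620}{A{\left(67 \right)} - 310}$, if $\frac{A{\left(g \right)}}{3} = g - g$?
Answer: $- \frac{197}{310} \approx -0.63548$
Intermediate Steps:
$A{\left(g \right)} = 0$ ($A{\left(g \right)} = 3 \left(g - g\right) = 3 \cdot 0 = 0$)
$\frac{2817 - 2620}{A{\left(67 \right)} - 310} = \frac{2817 - 2620}{0 - 310} = \frac{197}{-310} = 197 \left(- \frac{1}{310}\right) = - \frac{197}{310}$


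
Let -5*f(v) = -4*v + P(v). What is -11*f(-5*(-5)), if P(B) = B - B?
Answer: -220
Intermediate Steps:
P(B) = 0
f(v) = 4*v/5 (f(v) = -(-4*v + 0)/5 = -(-4)*v/5 = 4*v/5)
-11*f(-5*(-5)) = -44*(-5*(-5))/5 = -44*25/5 = -11*20 = -220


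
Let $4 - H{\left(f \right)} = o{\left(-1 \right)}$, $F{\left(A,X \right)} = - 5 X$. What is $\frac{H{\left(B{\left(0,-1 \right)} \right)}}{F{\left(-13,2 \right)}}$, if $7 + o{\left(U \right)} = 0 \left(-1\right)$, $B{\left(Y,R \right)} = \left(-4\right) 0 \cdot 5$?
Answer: $- \frac{11}{10} \approx -1.1$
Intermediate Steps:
$B{\left(Y,R \right)} = 0$ ($B{\left(Y,R \right)} = 0 \cdot 5 = 0$)
$o{\left(U \right)} = -7$ ($o{\left(U \right)} = -7 + 0 \left(-1\right) = -7 + 0 = -7$)
$H{\left(f \right)} = 11$ ($H{\left(f \right)} = 4 - -7 = 4 + 7 = 11$)
$\frac{H{\left(B{\left(0,-1 \right)} \right)}}{F{\left(-13,2 \right)}} = \frac{11}{\left(-5\right) 2} = \frac{11}{-10} = 11 \left(- \frac{1}{10}\right) = - \frac{11}{10}$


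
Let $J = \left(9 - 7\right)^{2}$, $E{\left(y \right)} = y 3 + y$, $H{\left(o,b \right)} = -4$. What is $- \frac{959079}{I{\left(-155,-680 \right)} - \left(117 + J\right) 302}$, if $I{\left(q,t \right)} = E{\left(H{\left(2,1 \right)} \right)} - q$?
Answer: $\frac{959079}{36403} \approx 26.346$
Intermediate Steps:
$E{\left(y \right)} = 4 y$ ($E{\left(y \right)} = 3 y + y = 4 y$)
$J = 4$ ($J = \left(9 - 7\right)^{2} = 2^{2} = 4$)
$I{\left(q,t \right)} = -16 - q$ ($I{\left(q,t \right)} = 4 \left(-4\right) - q = -16 - q$)
$- \frac{959079}{I{\left(-155,-680 \right)} - \left(117 + J\right) 302} = - \frac{959079}{\left(-16 - -155\right) - \left(117 + 4\right) 302} = - \frac{959079}{\left(-16 + 155\right) - 121 \cdot 302} = - \frac{959079}{139 - 36542} = - \frac{959079}{-36403} = \left(-959079\right) \left(- \frac{1}{36403}\right) = \frac{959079}{36403}$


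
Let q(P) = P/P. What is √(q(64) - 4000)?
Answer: I*√3999 ≈ 63.238*I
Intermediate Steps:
q(P) = 1
√(q(64) - 4000) = √(1 - 4000) = √(-3999) = I*√3999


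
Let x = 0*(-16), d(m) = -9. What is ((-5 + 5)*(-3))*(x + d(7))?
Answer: 0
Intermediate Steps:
x = 0
((-5 + 5)*(-3))*(x + d(7)) = ((-5 + 5)*(-3))*(0 - 9) = (0*(-3))*(-9) = 0*(-9) = 0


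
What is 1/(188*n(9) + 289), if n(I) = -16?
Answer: -1/2719 ≈ -0.00036778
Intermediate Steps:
1/(188*n(9) + 289) = 1/(188*(-16) + 289) = 1/(-3008 + 289) = 1/(-2719) = -1/2719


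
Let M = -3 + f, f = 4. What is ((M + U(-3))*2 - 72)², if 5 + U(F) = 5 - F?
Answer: 4096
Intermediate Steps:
U(F) = -F (U(F) = -5 + (5 - F) = -F)
M = 1 (M = -3 + 4 = 1)
((M + U(-3))*2 - 72)² = ((1 - 1*(-3))*2 - 72)² = ((1 + 3)*2 - 72)² = (4*2 - 72)² = (8 - 72)² = (-64)² = 4096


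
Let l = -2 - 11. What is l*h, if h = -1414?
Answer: 18382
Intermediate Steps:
l = -13
l*h = -13*(-1414) = 18382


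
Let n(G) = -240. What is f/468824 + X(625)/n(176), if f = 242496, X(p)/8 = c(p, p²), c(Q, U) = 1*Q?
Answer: -7143503/351618 ≈ -20.316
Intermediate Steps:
c(Q, U) = Q
X(p) = 8*p
f/468824 + X(625)/n(176) = 242496/468824 + (8*625)/(-240) = 242496*(1/468824) + 5000*(-1/240) = 30312/58603 - 125/6 = -7143503/351618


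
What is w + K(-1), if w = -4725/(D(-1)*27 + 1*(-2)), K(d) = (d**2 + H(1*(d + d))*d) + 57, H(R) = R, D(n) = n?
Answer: 6465/29 ≈ 222.93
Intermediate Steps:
K(d) = 57 + 3*d**2 (K(d) = (d**2 + (1*(d + d))*d) + 57 = (d**2 + (1*(2*d))*d) + 57 = (d**2 + (2*d)*d) + 57 = (d**2 + 2*d**2) + 57 = 3*d**2 + 57 = 57 + 3*d**2)
w = 4725/29 (w = -4725/(-1*27 + 1*(-2)) = -4725/(-27 - 2) = -4725/(-29) = -4725*(-1/29) = 4725/29 ≈ 162.93)
w + K(-1) = 4725/29 + (57 + 3*(-1)**2) = 4725/29 + (57 + 3*1) = 4725/29 + (57 + 3) = 4725/29 + 60 = 6465/29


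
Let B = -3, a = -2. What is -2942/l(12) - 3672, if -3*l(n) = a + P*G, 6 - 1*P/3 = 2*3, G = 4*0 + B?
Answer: -8085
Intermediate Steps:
G = -3 (G = 4*0 - 3 = 0 - 3 = -3)
P = 0 (P = 18 - 6*3 = 18 - 3*6 = 18 - 18 = 0)
l(n) = ⅔ (l(n) = -(-2 + 0*(-3))/3 = -(-2 + 0)/3 = -⅓*(-2) = ⅔)
-2942/l(12) - 3672 = -2942/⅔ - 3672 = -2942*3/2 - 3672 = -4413 - 3672 = -8085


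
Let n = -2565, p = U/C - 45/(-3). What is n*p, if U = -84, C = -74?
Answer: -1531305/37 ≈ -41387.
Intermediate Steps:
p = 597/37 (p = -84/(-74) - 45/(-3) = -84*(-1/74) - 45*(-⅓) = 42/37 + 15 = 597/37 ≈ 16.135)
n*p = -2565*597/37 = -1531305/37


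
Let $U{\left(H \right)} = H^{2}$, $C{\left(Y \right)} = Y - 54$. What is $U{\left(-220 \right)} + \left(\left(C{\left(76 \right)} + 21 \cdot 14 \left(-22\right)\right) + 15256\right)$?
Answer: $57210$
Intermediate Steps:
$C{\left(Y \right)} = -54 + Y$
$U{\left(-220 \right)} + \left(\left(C{\left(76 \right)} + 21 \cdot 14 \left(-22\right)\right) + 15256\right) = \left(-220\right)^{2} + \left(\left(\left(-54 + 76\right) + 21 \cdot 14 \left(-22\right)\right) + 15256\right) = 48400 + \left(\left(22 + 294 \left(-22\right)\right) + 15256\right) = 48400 + \left(\left(22 - 6468\right) + 15256\right) = 48400 + \left(-6446 + 15256\right) = 48400 + 8810 = 57210$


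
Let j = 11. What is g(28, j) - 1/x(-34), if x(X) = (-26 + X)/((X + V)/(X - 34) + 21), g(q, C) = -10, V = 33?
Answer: -39371/4080 ≈ -9.6497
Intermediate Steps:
x(X) = (-26 + X)/(21 + (33 + X)/(-34 + X)) (x(X) = (-26 + X)/((X + 33)/(X - 34) + 21) = (-26 + X)/((33 + X)/(-34 + X) + 21) = (-26 + X)/(21 + (33 + X)/(-34 + X)))
g(28, j) - 1/x(-34) = -10 - 1/((884 + (-34)**2 - 60*(-34))/(-681 + 22*(-34))) = -10 - 1/((884 + 1156 + 2040)/(-681 - 748)) = -10 - 1/(4080/(-1429)) = -10 - 1/((-1/1429*4080)) = -10 - 1/(-4080/1429) = -10 - 1*(-1429/4080) = -10 + 1429/4080 = -39371/4080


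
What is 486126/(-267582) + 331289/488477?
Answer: -24802399484/21784608769 ≈ -1.1385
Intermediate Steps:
486126/(-267582) + 331289/488477 = 486126*(-1/267582) + 331289*(1/488477) = -81021/44597 + 331289/488477 = -24802399484/21784608769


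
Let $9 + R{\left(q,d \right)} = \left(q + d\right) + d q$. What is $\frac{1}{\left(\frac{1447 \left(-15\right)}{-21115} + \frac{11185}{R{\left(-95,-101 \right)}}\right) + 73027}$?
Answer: $\frac{7930794}{579179692687} \approx 1.3693 \cdot 10^{-5}$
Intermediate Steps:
$R{\left(q,d \right)} = -9 + d + q + d q$ ($R{\left(q,d \right)} = -9 + \left(\left(q + d\right) + d q\right) = -9 + \left(\left(d + q\right) + d q\right) = -9 + \left(d + q + d q\right) = -9 + d + q + d q$)
$\frac{1}{\left(\frac{1447 \left(-15\right)}{-21115} + \frac{11185}{R{\left(-95,-101 \right)}}\right) + 73027} = \frac{1}{\left(\frac{1447 \left(-15\right)}{-21115} + \frac{11185}{-9 - 101 - 95 - -9595}\right) + 73027} = \frac{1}{\left(\left(-21705\right) \left(- \frac{1}{21115}\right) + \frac{11185}{-9 - 101 - 95 + 9595}\right) + 73027} = \frac{1}{\left(\frac{4341}{4223} + \frac{11185}{9390}\right) + 73027} = \frac{1}{\left(\frac{4341}{4223} + 11185 \cdot \frac{1}{9390}\right) + 73027} = \frac{1}{\left(\frac{4341}{4223} + \frac{2237}{1878}\right) + 73027} = \frac{1}{\frac{17599249}{7930794} + 73027} = \frac{1}{\frac{579179692687}{7930794}} = \frac{7930794}{579179692687}$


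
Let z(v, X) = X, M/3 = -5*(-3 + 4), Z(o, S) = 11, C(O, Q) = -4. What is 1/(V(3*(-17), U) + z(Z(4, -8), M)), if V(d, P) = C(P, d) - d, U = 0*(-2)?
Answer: 1/32 ≈ 0.031250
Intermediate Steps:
U = 0
V(d, P) = -4 - d
M = -15 (M = 3*(-5*(-3 + 4)) = 3*(-5*1) = 3*(-5) = -15)
1/(V(3*(-17), U) + z(Z(4, -8), M)) = 1/((-4 - 3*(-17)) - 15) = 1/((-4 - 1*(-51)) - 15) = 1/((-4 + 51) - 15) = 1/(47 - 15) = 1/32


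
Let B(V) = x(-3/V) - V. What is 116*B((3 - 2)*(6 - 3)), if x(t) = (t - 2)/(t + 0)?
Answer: 0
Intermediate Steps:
x(t) = (-2 + t)/t
B(V) = -V - V*(-2 - 3/V)/3 (B(V) = (-2 - 3/V)/((-3/V)) - V = (-V/3)*(-2 - 3/V) - V = -V*(-2 - 3/V)/3 - V = -V - V*(-2 - 3/V)/3)
116*B((3 - 2)*(6 - 3)) = 116*(1 - (3 - 2)*(6 - 3)/3) = 116*(1 - 3/3) = 116*(1 - ⅓*3) = 116*(1 - 1) = 116*0 = 0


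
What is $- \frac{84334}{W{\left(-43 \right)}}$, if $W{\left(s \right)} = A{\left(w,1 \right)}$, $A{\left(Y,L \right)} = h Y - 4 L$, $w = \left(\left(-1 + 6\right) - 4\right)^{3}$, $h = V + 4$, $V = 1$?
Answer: $-84334$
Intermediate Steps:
$h = 5$ ($h = 1 + 4 = 5$)
$w = 1$ ($w = \left(5 - 4\right)^{3} = 1^{3} = 1$)
$A{\left(Y,L \right)} = - 4 L + 5 Y$ ($A{\left(Y,L \right)} = 5 Y - 4 L = - 4 L + 5 Y$)
$W{\left(s \right)} = 1$ ($W{\left(s \right)} = \left(-4\right) 1 + 5 \cdot 1 = -4 + 5 = 1$)
$- \frac{84334}{W{\left(-43 \right)}} = - \frac{84334}{1} = \left(-84334\right) 1 = -84334$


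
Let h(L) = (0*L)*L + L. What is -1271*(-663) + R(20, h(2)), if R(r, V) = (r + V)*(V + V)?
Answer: 842761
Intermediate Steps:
h(L) = L (h(L) = 0*L + L = 0 + L = L)
R(r, V) = 2*V*(V + r) (R(r, V) = (V + r)*(2*V) = 2*V*(V + r))
-1271*(-663) + R(20, h(2)) = -1271*(-663) + 2*2*(2 + 20) = 842673 + 2*2*22 = 842673 + 88 = 842761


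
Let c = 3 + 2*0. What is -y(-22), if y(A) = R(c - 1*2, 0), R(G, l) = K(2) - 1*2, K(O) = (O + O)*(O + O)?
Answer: -14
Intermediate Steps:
c = 3 (c = 3 + 0 = 3)
K(O) = 4*O**2 (K(O) = (2*O)*(2*O) = 4*O**2)
R(G, l) = 14 (R(G, l) = 4*2**2 - 1*2 = 4*4 - 2 = 16 - 2 = 14)
y(A) = 14
-y(-22) = -1*14 = -14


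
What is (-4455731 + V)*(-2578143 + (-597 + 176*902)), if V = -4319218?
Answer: 21235271280612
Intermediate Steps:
(-4455731 + V)*(-2578143 + (-597 + 176*902)) = (-4455731 - 4319218)*(-2578143 + (-597 + 176*902)) = -8774949*(-2578143 + (-597 + 158752)) = -8774949*(-2578143 + 158155) = -8774949*(-2419988) = 21235271280612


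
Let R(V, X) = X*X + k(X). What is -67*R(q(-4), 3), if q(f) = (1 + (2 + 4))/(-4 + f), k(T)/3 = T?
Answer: -1206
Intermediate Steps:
k(T) = 3*T
q(f) = 7/(-4 + f) (q(f) = (1 + 6)/(-4 + f) = 7/(-4 + f))
R(V, X) = X² + 3*X (R(V, X) = X*X + 3*X = X² + 3*X)
-67*R(q(-4), 3) = -201*(3 + 3) = -201*6 = -67*18 = -1206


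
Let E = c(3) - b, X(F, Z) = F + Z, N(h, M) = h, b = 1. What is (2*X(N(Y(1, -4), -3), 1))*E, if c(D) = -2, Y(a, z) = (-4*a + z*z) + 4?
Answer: -102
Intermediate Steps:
Y(a, z) = 4 + z² - 4*a (Y(a, z) = (-4*a + z²) + 4 = (z² - 4*a) + 4 = 4 + z² - 4*a)
E = -3 (E = -2 - 1*1 = -2 - 1 = -3)
(2*X(N(Y(1, -4), -3), 1))*E = (2*((4 + (-4)² - 4*1) + 1))*(-3) = (2*((4 + 16 - 4) + 1))*(-3) = (2*(16 + 1))*(-3) = (2*17)*(-3) = 34*(-3) = -102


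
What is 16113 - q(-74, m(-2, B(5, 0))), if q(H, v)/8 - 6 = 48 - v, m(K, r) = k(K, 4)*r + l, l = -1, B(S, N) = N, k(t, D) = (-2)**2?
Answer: 15673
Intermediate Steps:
k(t, D) = 4
m(K, r) = -1 + 4*r (m(K, r) = 4*r - 1 = -1 + 4*r)
q(H, v) = 432 - 8*v (q(H, v) = 48 + 8*(48 - v) = 48 + (384 - 8*v) = 432 - 8*v)
16113 - q(-74, m(-2, B(5, 0))) = 16113 - (432 - 8*(-1 + 4*0)) = 16113 - (432 - 8*(-1 + 0)) = 16113 - (432 - 8*(-1)) = 16113 - (432 + 8) = 16113 - 1*440 = 16113 - 440 = 15673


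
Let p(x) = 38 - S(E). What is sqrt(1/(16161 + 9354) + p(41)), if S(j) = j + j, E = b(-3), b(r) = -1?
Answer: sqrt(35721035)/945 ≈ 6.3246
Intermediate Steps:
E = -1
S(j) = 2*j
p(x) = 40 (p(x) = 38 - 2*(-1) = 38 - 1*(-2) = 38 + 2 = 40)
sqrt(1/(16161 + 9354) + p(41)) = sqrt(1/(16161 + 9354) + 40) = sqrt(1/25515 + 40) = sqrt(1020601/25515) = sqrt(35721035)/945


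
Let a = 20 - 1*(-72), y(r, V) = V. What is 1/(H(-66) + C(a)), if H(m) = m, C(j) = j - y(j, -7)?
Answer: 1/33 ≈ 0.030303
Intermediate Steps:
a = 92 (a = 20 + 72 = 92)
C(j) = 7 + j (C(j) = j - 1*(-7) = j + 7 = 7 + j)
1/(H(-66) + C(a)) = 1/(-66 + (7 + 92)) = 1/(-66 + 99) = 1/33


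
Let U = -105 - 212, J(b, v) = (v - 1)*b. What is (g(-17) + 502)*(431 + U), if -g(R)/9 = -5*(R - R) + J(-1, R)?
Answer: 38760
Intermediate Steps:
J(b, v) = b*(-1 + v) (J(b, v) = (-1 + v)*b = b*(-1 + v))
U = -317
g(R) = -9 + 9*R (g(R) = -9*(-5*(R - R) - (-1 + R)) = -9*(-5*0 + (1 - R)) = -9*(0 + (1 - R)) = -9*(1 - R) = -9 + 9*R)
(g(-17) + 502)*(431 + U) = ((-9 + 9*(-17)) + 502)*(431 - 317) = ((-9 - 153) + 502)*114 = (-162 + 502)*114 = 340*114 = 38760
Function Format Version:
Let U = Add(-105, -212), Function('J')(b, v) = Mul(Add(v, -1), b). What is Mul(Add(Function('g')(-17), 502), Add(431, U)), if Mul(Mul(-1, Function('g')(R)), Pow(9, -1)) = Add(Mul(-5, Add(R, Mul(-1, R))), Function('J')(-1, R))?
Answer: 38760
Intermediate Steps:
Function('J')(b, v) = Mul(b, Add(-1, v)) (Function('J')(b, v) = Mul(Add(-1, v), b) = Mul(b, Add(-1, v)))
U = -317
Function('g')(R) = Add(-9, Mul(9, R)) (Function('g')(R) = Mul(-9, Add(Mul(-5, Add(R, Mul(-1, R))), Mul(-1, Add(-1, R)))) = Mul(-9, Add(Mul(-5, 0), Add(1, Mul(-1, R)))) = Mul(-9, Add(0, Add(1, Mul(-1, R)))) = Mul(-9, Add(1, Mul(-1, R))) = Add(-9, Mul(9, R)))
Mul(Add(Function('g')(-17), 502), Add(431, U)) = Mul(Add(Add(-9, Mul(9, -17)), 502), Add(431, -317)) = Mul(Add(Add(-9, -153), 502), 114) = Mul(Add(-162, 502), 114) = Mul(340, 114) = 38760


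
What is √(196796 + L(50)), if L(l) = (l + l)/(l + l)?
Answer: √196797 ≈ 443.62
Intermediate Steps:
L(l) = 1 (L(l) = (2*l)/((2*l)) = (2*l)*(1/(2*l)) = 1)
√(196796 + L(50)) = √(196796 + 1) = √196797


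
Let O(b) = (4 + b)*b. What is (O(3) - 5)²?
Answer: 256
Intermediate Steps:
O(b) = b*(4 + b)
(O(3) - 5)² = (3*(4 + 3) - 5)² = (3*7 - 5)² = (21 - 5)² = 16² = 256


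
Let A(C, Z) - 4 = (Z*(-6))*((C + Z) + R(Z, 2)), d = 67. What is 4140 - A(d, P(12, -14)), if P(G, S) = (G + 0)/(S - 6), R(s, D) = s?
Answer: 97478/25 ≈ 3899.1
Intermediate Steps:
P(G, S) = G/(-6 + S)
A(C, Z) = 4 - 6*Z*(C + 2*Z) (A(C, Z) = 4 + (Z*(-6))*((C + Z) + Z) = 4 + (-6*Z)*(C + 2*Z) = 4 - 6*Z*(C + 2*Z))
4140 - A(d, P(12, -14)) = 4140 - (4 - 12*144/(-6 - 14)**2 - 6*67*12/(-6 - 14)) = 4140 - (4 - 12*(12/(-20))**2 - 6*67*12/(-20)) = 4140 - (4 - 12*(12*(-1/20))**2 - 6*67*12*(-1/20)) = 4140 - (4 - 12*(-3/5)**2 - 6*67*(-3/5)) = 4140 - (4 - 12*9/25 + 1206/5) = 4140 - (4 - 108/25 + 1206/5) = 4140 - 1*6022/25 = 4140 - 6022/25 = 97478/25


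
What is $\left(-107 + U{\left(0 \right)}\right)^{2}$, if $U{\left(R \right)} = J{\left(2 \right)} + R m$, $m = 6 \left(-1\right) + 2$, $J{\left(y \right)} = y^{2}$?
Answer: $10609$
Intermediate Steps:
$m = -4$ ($m = -6 + 2 = -4$)
$U{\left(R \right)} = 4 - 4 R$ ($U{\left(R \right)} = 2^{2} + R \left(-4\right) = 4 - 4 R$)
$\left(-107 + U{\left(0 \right)}\right)^{2} = \left(-107 + \left(4 - 0\right)\right)^{2} = \left(-107 + \left(4 + 0\right)\right)^{2} = \left(-107 + 4\right)^{2} = \left(-103\right)^{2} = 10609$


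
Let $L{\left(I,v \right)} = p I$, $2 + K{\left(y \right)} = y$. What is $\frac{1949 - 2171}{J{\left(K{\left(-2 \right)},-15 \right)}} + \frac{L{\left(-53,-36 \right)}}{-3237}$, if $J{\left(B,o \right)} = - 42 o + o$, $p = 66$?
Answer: $\frac{159184}{221195} \approx 0.71965$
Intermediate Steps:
$K{\left(y \right)} = -2 + y$
$J{\left(B,o \right)} = - 41 o$
$L{\left(I,v \right)} = 66 I$
$\frac{1949 - 2171}{J{\left(K{\left(-2 \right)},-15 \right)}} + \frac{L{\left(-53,-36 \right)}}{-3237} = \frac{1949 - 2171}{\left(-41\right) \left(-15\right)} + \frac{66 \left(-53\right)}{-3237} = \frac{1949 - 2171}{615} - - \frac{1166}{1079} = \left(-222\right) \frac{1}{615} + \frac{1166}{1079} = - \frac{74}{205} + \frac{1166}{1079} = \frac{159184}{221195}$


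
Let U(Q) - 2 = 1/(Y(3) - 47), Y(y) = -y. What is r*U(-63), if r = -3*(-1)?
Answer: 297/50 ≈ 5.9400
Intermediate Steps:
r = 3
U(Q) = 99/50 (U(Q) = 2 + 1/(-1*3 - 47) = 2 + 1/(-3 - 47) = 2 + 1/(-50) = 2 - 1/50 = 99/50)
r*U(-63) = 3*(99/50) = 297/50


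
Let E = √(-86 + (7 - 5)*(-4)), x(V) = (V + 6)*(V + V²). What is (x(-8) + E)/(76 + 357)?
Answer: -112/433 + I*√94/433 ≈ -0.25866 + 0.022391*I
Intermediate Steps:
x(V) = (6 + V)*(V + V²)
E = I*√94 (E = √(-86 + 2*(-4)) = √(-86 - 8) = √(-94) = I*√94 ≈ 9.6954*I)
(x(-8) + E)/(76 + 357) = (-8*(6 + (-8)² + 7*(-8)) + I*√94)/(76 + 357) = (-8*(6 + 64 - 56) + I*√94)/433 = (-8*14 + I*√94)*(1/433) = (-112 + I*√94)*(1/433) = -112/433 + I*√94/433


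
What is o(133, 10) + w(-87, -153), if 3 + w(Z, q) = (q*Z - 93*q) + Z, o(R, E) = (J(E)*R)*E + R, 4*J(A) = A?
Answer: 30908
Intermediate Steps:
J(A) = A/4
o(R, E) = R + R*E²/4 (o(R, E) = ((E/4)*R)*E + R = (E*R/4)*E + R = R*E²/4 + R = R + R*E²/4)
w(Z, q) = -3 + Z - 93*q + Z*q (w(Z, q) = -3 + ((q*Z - 93*q) + Z) = -3 + ((Z*q - 93*q) + Z) = -3 + ((-93*q + Z*q) + Z) = -3 + (Z - 93*q + Z*q) = -3 + Z - 93*q + Z*q)
o(133, 10) + w(-87, -153) = (¼)*133*(4 + 10²) + (-3 - 87 - 93*(-153) - 87*(-153)) = (¼)*133*(4 + 100) + (-3 - 87 + 14229 + 13311) = (¼)*133*104 + 27450 = 3458 + 27450 = 30908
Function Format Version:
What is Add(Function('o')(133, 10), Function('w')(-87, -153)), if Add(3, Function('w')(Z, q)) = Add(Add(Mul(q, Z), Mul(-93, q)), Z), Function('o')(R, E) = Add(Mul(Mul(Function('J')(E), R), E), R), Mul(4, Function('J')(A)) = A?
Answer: 30908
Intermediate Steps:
Function('J')(A) = Mul(Rational(1, 4), A)
Function('o')(R, E) = Add(R, Mul(Rational(1, 4), R, Pow(E, 2))) (Function('o')(R, E) = Add(Mul(Mul(Mul(Rational(1, 4), E), R), E), R) = Add(Mul(Mul(Rational(1, 4), E, R), E), R) = Add(Mul(Rational(1, 4), R, Pow(E, 2)), R) = Add(R, Mul(Rational(1, 4), R, Pow(E, 2))))
Function('w')(Z, q) = Add(-3, Z, Mul(-93, q), Mul(Z, q)) (Function('w')(Z, q) = Add(-3, Add(Add(Mul(q, Z), Mul(-93, q)), Z)) = Add(-3, Add(Add(Mul(Z, q), Mul(-93, q)), Z)) = Add(-3, Add(Add(Mul(-93, q), Mul(Z, q)), Z)) = Add(-3, Add(Z, Mul(-93, q), Mul(Z, q))) = Add(-3, Z, Mul(-93, q), Mul(Z, q)))
Add(Function('o')(133, 10), Function('w')(-87, -153)) = Add(Mul(Rational(1, 4), 133, Add(4, Pow(10, 2))), Add(-3, -87, Mul(-93, -153), Mul(-87, -153))) = Add(Mul(Rational(1, 4), 133, Add(4, 100)), Add(-3, -87, 14229, 13311)) = Add(Mul(Rational(1, 4), 133, 104), 27450) = Add(3458, 27450) = 30908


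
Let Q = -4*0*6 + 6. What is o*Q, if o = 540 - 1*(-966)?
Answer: 9036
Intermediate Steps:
o = 1506 (o = 540 + 966 = 1506)
Q = 6 (Q = 0*6 + 6 = 0 + 6 = 6)
o*Q = 1506*6 = 9036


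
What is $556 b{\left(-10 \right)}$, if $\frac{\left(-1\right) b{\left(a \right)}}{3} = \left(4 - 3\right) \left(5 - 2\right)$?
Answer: $-5004$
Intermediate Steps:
$b{\left(a \right)} = -9$ ($b{\left(a \right)} = - 3 \left(4 - 3\right) \left(5 - 2\right) = - 3 \cdot 1 \cdot 3 = \left(-3\right) 3 = -9$)
$556 b{\left(-10 \right)} = 556 \left(-9\right) = -5004$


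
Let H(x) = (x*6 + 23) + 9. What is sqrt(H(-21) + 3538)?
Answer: 2*sqrt(861) ≈ 58.686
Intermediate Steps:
H(x) = 32 + 6*x (H(x) = (6*x + 23) + 9 = (23 + 6*x) + 9 = 32 + 6*x)
sqrt(H(-21) + 3538) = sqrt((32 + 6*(-21)) + 3538) = sqrt((32 - 126) + 3538) = sqrt(-94 + 3538) = sqrt(3444) = 2*sqrt(861)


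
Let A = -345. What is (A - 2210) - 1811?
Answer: -4366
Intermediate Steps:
(A - 2210) - 1811 = (-345 - 2210) - 1811 = -2555 - 1811 = -4366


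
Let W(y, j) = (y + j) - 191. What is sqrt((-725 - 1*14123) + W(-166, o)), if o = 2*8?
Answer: I*sqrt(15189) ≈ 123.24*I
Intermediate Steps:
o = 16
W(y, j) = -191 + j + y (W(y, j) = (j + y) - 191 = -191 + j + y)
sqrt((-725 - 1*14123) + W(-166, o)) = sqrt((-725 - 1*14123) + (-191 + 16 - 166)) = sqrt((-725 - 14123) - 341) = sqrt(-14848 - 341) = sqrt(-15189) = I*sqrt(15189)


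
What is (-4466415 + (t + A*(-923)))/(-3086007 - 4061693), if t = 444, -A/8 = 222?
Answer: 2826723/7147700 ≈ 0.39547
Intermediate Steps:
A = -1776 (A = -8*222 = -1776)
(-4466415 + (t + A*(-923)))/(-3086007 - 4061693) = (-4466415 + (444 - 1776*(-923)))/(-3086007 - 4061693) = (-4466415 + (444 + 1639248))/(-7147700) = (-4466415 + 1639692)*(-1/7147700) = -2826723*(-1/7147700) = 2826723/7147700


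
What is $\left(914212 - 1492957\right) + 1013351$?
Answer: $434606$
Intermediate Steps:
$\left(914212 - 1492957\right) + 1013351 = -578745 + 1013351 = 434606$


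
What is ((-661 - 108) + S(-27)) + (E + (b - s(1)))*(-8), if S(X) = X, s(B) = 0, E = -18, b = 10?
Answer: -732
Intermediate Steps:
((-661 - 108) + S(-27)) + (E + (b - s(1)))*(-8) = ((-661 - 108) - 27) + (-18 + (10 - 1*0))*(-8) = (-769 - 27) + (-18 + (10 + 0))*(-8) = -796 + (-18 + 10)*(-8) = -796 - 8*(-8) = -796 + 64 = -732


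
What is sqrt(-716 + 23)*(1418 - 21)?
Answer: 4191*I*sqrt(77) ≈ 36776.0*I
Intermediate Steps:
sqrt(-716 + 23)*(1418 - 21) = sqrt(-693)*1397 = (3*I*sqrt(77))*1397 = 4191*I*sqrt(77)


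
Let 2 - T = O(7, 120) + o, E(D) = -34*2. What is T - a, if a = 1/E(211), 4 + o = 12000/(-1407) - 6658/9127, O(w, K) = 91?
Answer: -22042492641/291078284 ≈ -75.727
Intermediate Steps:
E(D) = -68
o = -56752854/4280563 (o = -4 + (12000/(-1407) - 6658/9127) = -4 + (12000*(-1/1407) - 6658*1/9127) = -4 + (-4000/469 - 6658/9127) = -4 - 39630602/4280563 = -56752854/4280563 ≈ -13.258)
a = -1/68 (a = 1/(-68) = -1/68 ≈ -0.014706)
T = -324217253/4280563 (T = 2 - (91 - 56752854/4280563) = 2 - 1*332778379/4280563 = 2 - 332778379/4280563 = -324217253/4280563 ≈ -75.742)
T - a = -324217253/4280563 - 1*(-1/68) = -324217253/4280563 + 1/68 = -22042492641/291078284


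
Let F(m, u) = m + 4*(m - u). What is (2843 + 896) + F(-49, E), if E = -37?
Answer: 3642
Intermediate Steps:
F(m, u) = -4*u + 5*m (F(m, u) = m + (-4*u + 4*m) = -4*u + 5*m)
(2843 + 896) + F(-49, E) = (2843 + 896) + (-4*(-37) + 5*(-49)) = 3739 + (148 - 245) = 3739 - 97 = 3642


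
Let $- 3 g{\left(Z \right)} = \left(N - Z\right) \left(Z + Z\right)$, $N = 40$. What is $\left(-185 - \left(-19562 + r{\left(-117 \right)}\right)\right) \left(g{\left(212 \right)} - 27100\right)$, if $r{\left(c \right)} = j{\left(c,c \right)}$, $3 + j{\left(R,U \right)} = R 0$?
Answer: $-54083120$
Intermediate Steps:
$j{\left(R,U \right)} = -3$ ($j{\left(R,U \right)} = -3 + R 0 = -3 + 0 = -3$)
$r{\left(c \right)} = -3$
$g{\left(Z \right)} = - \frac{2 Z \left(40 - Z\right)}{3}$ ($g{\left(Z \right)} = - \frac{\left(40 - Z\right) \left(Z + Z\right)}{3} = - \frac{\left(40 - Z\right) 2 Z}{3} = - \frac{2 Z \left(40 - Z\right)}{3}$)
$\left(-185 - \left(-19562 + r{\left(-117 \right)}\right)\right) \left(g{\left(212 \right)} - 27100\right) = \left(-185 + \left(19562 - -3\right)\right) \left(\frac{2}{3} \cdot 212 \left(-40 + 212\right) - 27100\right) = \left(-185 + \left(19562 + 3\right)\right) \left(\frac{2}{3} \cdot 212 \cdot 172 - 27100\right) = \left(-185 + 19565\right) \left(\frac{72928}{3} - 27100\right) = 19380 \left(- \frac{8372}{3}\right) = -54083120$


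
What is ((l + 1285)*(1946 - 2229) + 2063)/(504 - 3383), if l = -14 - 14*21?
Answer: 274428/2879 ≈ 95.321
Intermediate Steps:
l = -308 (l = -14 - 294 = -308)
((l + 1285)*(1946 - 2229) + 2063)/(504 - 3383) = ((-308 + 1285)*(1946 - 2229) + 2063)/(504 - 3383) = (977*(-283) + 2063)/(-2879) = (-276491 + 2063)*(-1/2879) = -274428*(-1/2879) = 274428/2879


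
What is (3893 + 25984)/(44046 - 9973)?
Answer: 29877/34073 ≈ 0.87685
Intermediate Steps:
(3893 + 25984)/(44046 - 9973) = 29877/34073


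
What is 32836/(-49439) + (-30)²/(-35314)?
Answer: -602032802/872944423 ≈ -0.68966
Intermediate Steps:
32836/(-49439) + (-30)²/(-35314) = 32836*(-1/49439) + 900*(-1/35314) = -32836/49439 - 450/17657 = -602032802/872944423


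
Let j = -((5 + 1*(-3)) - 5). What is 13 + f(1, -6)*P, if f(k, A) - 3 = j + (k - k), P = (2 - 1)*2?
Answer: 25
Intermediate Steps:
P = 2 (P = 1*2 = 2)
j = 3 (j = -((5 - 3) - 5) = -(2 - 5) = -1*(-3) = 3)
f(k, A) = 6 (f(k, A) = 3 + (3 + (k - k)) = 3 + (3 + 0) = 3 + 3 = 6)
13 + f(1, -6)*P = 13 + 6*2 = 13 + 12 = 25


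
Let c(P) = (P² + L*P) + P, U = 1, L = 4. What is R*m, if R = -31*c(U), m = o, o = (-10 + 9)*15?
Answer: 2790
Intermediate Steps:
c(P) = P² + 5*P (c(P) = (P² + 4*P) + P = P² + 5*P)
o = -15 (o = -1*15 = -15)
m = -15
R = -186 (R = -31*(5 + 1) = -31*6 = -186)
R*m = -186*(-15) = 2790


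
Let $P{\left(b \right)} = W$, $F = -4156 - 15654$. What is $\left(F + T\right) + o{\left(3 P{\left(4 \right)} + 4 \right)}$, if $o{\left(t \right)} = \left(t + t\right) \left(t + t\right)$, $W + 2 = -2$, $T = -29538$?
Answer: $-49092$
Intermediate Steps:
$W = -4$ ($W = -2 - 2 = -4$)
$F = -19810$ ($F = -4156 - 15654 = -19810$)
$P{\left(b \right)} = -4$
$o{\left(t \right)} = 4 t^{2}$ ($o{\left(t \right)} = 2 t 2 t = 4 t^{2}$)
$\left(F + T\right) + o{\left(3 P{\left(4 \right)} + 4 \right)} = \left(-19810 - 29538\right) + 4 \left(3 \left(-4\right) + 4\right)^{2} = -49348 + 4 \left(-12 + 4\right)^{2} = -49348 + 4 \left(-8\right)^{2} = -49348 + 4 \cdot 64 = -49348 + 256 = -49092$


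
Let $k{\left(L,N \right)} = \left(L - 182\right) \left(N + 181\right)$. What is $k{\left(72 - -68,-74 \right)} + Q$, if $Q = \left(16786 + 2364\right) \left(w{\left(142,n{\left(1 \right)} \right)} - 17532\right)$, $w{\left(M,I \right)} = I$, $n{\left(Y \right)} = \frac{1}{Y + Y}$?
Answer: $-335732719$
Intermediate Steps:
$n{\left(Y \right)} = \frac{1}{2 Y}$
$k{\left(L,N \right)} = \left(-182 + L\right) \left(181 + N\right)$
$Q = -335728225$ ($Q = \left(16786 + 2364\right) \left(\frac{1}{2 \cdot 1} - 17532\right) = 19150 \left(\frac{1}{2} \cdot 1 - 17532\right) = 19150 \left(\frac{1}{2} - 17532\right) = 19150 \left(- \frac{35063}{2}\right) = -335728225$)
$k{\left(72 - -68,-74 \right)} + Q = \left(-32942 - -13468 + 181 \left(72 - -68\right) + \left(72 - -68\right) \left(-74\right)\right) - 335728225 = \left(-32942 + 13468 + 181 \left(72 + 68\right) + \left(72 + 68\right) \left(-74\right)\right) - 335728225 = \left(-32942 + 13468 + 181 \cdot 140 + 140 \left(-74\right)\right) - 335728225 = \left(-32942 + 13468 + 25340 - 10360\right) - 335728225 = -4494 - 335728225 = -335732719$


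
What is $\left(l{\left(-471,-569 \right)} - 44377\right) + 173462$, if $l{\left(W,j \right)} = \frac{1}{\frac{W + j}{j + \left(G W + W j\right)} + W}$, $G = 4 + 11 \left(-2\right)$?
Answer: $\frac{4193768530318}{32488427} \approx 1.2909 \cdot 10^{5}$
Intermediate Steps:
$G = -18$ ($G = 4 - 22 = -18$)
$l{\left(W,j \right)} = \frac{1}{W + \frac{W + j}{j - 18 W + W j}}$ ($l{\left(W,j \right)} = \frac{1}{\frac{W + j}{j + \left(- 18 W + W j\right)} + W} = \frac{1}{\frac{W + j}{j - 18 W + W j} + W} = \frac{1}{W + \frac{W + j}{j - 18 W + W j}}$)
$\left(l{\left(-471,-569 \right)} - 44377\right) + 173462 = \left(\frac{-569 - -8478 - -267999}{-471 - 569 - 18 \left(-471\right)^{2} - -267999 - 569 \left(-471\right)^{2}} - 44377\right) + 173462 = \left(\frac{-569 + 8478 + 267999}{-471 - 569 - 3993138 + 267999 - 126227529} - 44377\right) + 173462 = \left(\frac{1}{-471 - 569 - 3993138 + 267999 - 126227529} \cdot 275908 - 44377\right) + 173462 = \left(\frac{1}{-129953708} \cdot 275908 - 44377\right) + 173462 = \left(\left(- \frac{1}{129953708}\right) 275908 - 44377\right) + 173462 = \left(- \frac{68977}{32488427} - 44377\right) + 173462 = - \frac{1441738993956}{32488427} + 173462 = \frac{4193768530318}{32488427}$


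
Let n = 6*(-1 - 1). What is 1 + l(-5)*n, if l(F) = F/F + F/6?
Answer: -1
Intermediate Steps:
n = -12 (n = 6*(-2) = -12)
l(F) = 1 + F/6 (l(F) = 1 + F*(1/6) = 1 + F/6)
1 + l(-5)*n = 1 + (1 + (1/6)*(-5))*(-12) = 1 + (1 - 5/6)*(-12) = 1 + (1/6)*(-12) = 1 - 2 = -1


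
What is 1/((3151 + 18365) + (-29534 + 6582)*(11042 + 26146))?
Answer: -1/853517460 ≈ -1.1716e-9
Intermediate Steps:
1/((3151 + 18365) + (-29534 + 6582)*(11042 + 26146)) = 1/(21516 - 22952*37188) = 1/(21516 - 853538976) = 1/(-853517460) = -1/853517460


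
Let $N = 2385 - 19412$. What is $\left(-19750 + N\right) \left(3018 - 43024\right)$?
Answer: $1471300662$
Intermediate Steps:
$N = -17027$ ($N = 2385 - 19412 = -17027$)
$\left(-19750 + N\right) \left(3018 - 43024\right) = \left(-19750 - 17027\right) \left(3018 - 43024\right) = \left(-36777\right) \left(-40006\right) = 1471300662$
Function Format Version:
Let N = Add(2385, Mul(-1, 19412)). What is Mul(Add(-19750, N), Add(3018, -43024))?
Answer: 1471300662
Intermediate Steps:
N = -17027 (N = Add(2385, -19412) = -17027)
Mul(Add(-19750, N), Add(3018, -43024)) = Mul(Add(-19750, -17027), Add(3018, -43024)) = Mul(-36777, -40006) = 1471300662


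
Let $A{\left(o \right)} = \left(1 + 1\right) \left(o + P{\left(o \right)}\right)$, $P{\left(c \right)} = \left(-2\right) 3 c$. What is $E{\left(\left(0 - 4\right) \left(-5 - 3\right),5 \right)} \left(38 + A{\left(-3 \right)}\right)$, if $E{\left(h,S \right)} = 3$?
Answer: $204$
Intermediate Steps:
$P{\left(c \right)} = - 6 c$
$A{\left(o \right)} = - 10 o$ ($A{\left(o \right)} = \left(1 + 1\right) \left(o - 6 o\right) = 2 \left(- 5 o\right) = - 10 o$)
$E{\left(\left(0 - 4\right) \left(-5 - 3\right),5 \right)} \left(38 + A{\left(-3 \right)}\right) = 3 \left(38 - -30\right) = 3 \left(38 + 30\right) = 3 \cdot 68 = 204$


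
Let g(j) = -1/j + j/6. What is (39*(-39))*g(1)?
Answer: 2535/2 ≈ 1267.5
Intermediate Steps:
g(j) = -1/j + j/6 (g(j) = -1/j + j*(⅙) = -1/j + j/6)
(39*(-39))*g(1) = (39*(-39))*(-1/1 + (⅙)*1) = -1521*(-1*1 + ⅙) = -1521*(-1 + ⅙) = -1521*(-⅚) = 2535/2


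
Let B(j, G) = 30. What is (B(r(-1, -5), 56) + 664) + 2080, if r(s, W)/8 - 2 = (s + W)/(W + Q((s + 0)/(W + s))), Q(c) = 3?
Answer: 2774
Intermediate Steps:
r(s, W) = 16 + 8*(W + s)/(3 + W) (r(s, W) = 16 + 8*((s + W)/(W + 3)) = 16 + 8*((W + s)/(3 + W)) = 16 + 8*(W + s)/(3 + W))
(B(r(-1, -5), 56) + 664) + 2080 = (30 + 664) + 2080 = 694 + 2080 = 2774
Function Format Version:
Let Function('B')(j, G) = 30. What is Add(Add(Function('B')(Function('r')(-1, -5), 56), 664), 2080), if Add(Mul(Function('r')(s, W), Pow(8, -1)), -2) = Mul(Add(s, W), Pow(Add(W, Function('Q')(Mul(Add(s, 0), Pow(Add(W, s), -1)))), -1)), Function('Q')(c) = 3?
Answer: 2774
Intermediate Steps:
Function('r')(s, W) = Add(16, Mul(8, Pow(Add(3, W), -1), Add(W, s))) (Function('r')(s, W) = Add(16, Mul(8, Mul(Add(s, W), Pow(Add(W, 3), -1)))) = Add(16, Mul(8, Mul(Add(W, s), Pow(Add(3, W), -1)))) = Add(16, Mul(8, Mul(Pow(Add(3, W), -1), Add(W, s)))) = Add(16, Mul(8, Pow(Add(3, W), -1), Add(W, s))))
Add(Add(Function('B')(Function('r')(-1, -5), 56), 664), 2080) = Add(Add(30, 664), 2080) = Add(694, 2080) = 2774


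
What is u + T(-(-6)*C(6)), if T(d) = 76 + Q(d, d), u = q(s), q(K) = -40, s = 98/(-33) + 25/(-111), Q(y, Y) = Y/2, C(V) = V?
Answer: 54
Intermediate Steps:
Q(y, Y) = Y/2 (Q(y, Y) = Y*(½) = Y/2)
s = -3901/1221 (s = 98*(-1/33) + 25*(-1/111) = -98/33 - 25/111 = -3901/1221 ≈ -3.1949)
u = -40
T(d) = 76 + d/2
u + T(-(-6)*C(6)) = -40 + (76 + (-(-6)*6)/2) = -40 + (76 + (-3*(-12))/2) = -40 + (76 + (½)*36) = -40 + (76 + 18) = -40 + 94 = 54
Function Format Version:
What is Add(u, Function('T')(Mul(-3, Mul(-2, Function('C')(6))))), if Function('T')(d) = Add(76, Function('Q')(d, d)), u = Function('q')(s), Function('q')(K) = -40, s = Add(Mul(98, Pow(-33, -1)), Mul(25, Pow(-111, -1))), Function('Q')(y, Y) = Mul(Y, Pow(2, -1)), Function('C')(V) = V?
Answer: 54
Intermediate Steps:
Function('Q')(y, Y) = Mul(Rational(1, 2), Y) (Function('Q')(y, Y) = Mul(Y, Rational(1, 2)) = Mul(Rational(1, 2), Y))
s = Rational(-3901, 1221) (s = Add(Mul(98, Rational(-1, 33)), Mul(25, Rational(-1, 111))) = Add(Rational(-98, 33), Rational(-25, 111)) = Rational(-3901, 1221) ≈ -3.1949)
u = -40
Function('T')(d) = Add(76, Mul(Rational(1, 2), d))
Add(u, Function('T')(Mul(-3, Mul(-2, Function('C')(6))))) = Add(-40, Add(76, Mul(Rational(1, 2), Mul(-3, Mul(-2, 6))))) = Add(-40, Add(76, Mul(Rational(1, 2), Mul(-3, -12)))) = Add(-40, Add(76, Mul(Rational(1, 2), 36))) = Add(-40, Add(76, 18)) = Add(-40, 94) = 54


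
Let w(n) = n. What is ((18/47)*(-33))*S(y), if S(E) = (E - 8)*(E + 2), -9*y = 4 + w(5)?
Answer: 5346/47 ≈ 113.74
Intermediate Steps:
y = -1 (y = -(4 + 5)/9 = -1/9*9 = -1)
S(E) = (-8 + E)*(2 + E)
((18/47)*(-33))*S(y) = ((18/47)*(-33))*(-16 + (-1)**2 - 6*(-1)) = ((18*(1/47))*(-33))*(-16 + 1 + 6) = ((18/47)*(-33))*(-9) = -594/47*(-9) = 5346/47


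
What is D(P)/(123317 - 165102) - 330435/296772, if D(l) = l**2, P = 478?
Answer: -3886422863/590505620 ≈ -6.5815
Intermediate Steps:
D(P)/(123317 - 165102) - 330435/296772 = 478**2/(123317 - 165102) - 330435/296772 = 228484/(-41785) - 330435*1/296772 = 228484*(-1/41785) - 15735/14132 = -228484/41785 - 15735/14132 = -3886422863/590505620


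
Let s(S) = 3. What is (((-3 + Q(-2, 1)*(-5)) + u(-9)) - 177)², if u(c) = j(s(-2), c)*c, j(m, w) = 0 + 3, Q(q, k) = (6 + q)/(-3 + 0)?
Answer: 361201/9 ≈ 40133.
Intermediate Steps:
Q(q, k) = -2 - q/3 (Q(q, k) = (6 + q)/(-3) = (6 + q)*(-⅓) = -2 - q/3)
j(m, w) = 3
u(c) = 3*c
(((-3 + Q(-2, 1)*(-5)) + u(-9)) - 177)² = (((-3 + (-2 - ⅓*(-2))*(-5)) + 3*(-9)) - 177)² = (((-3 + (-2 + ⅔)*(-5)) - 27) - 177)² = (((-3 - 4/3*(-5)) - 27) - 177)² = (((-3 + 20/3) - 27) - 177)² = ((11/3 - 27) - 177)² = (-70/3 - 177)² = (-601/3)² = 361201/9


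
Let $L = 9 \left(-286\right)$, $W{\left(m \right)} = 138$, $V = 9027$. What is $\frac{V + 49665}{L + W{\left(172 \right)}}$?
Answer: $- \frac{4891}{203} \approx -24.094$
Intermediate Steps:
$L = -2574$
$\frac{V + 49665}{L + W{\left(172 \right)}} = \frac{9027 + 49665}{-2574 + 138} = \frac{58692}{-2436} = 58692 \left(- \frac{1}{2436}\right) = - \frac{4891}{203}$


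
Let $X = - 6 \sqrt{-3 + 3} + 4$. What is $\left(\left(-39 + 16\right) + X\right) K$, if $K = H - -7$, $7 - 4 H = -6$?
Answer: $- \frac{779}{4} \approx -194.75$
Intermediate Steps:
$H = \frac{13}{4}$ ($H = \frac{7}{4} - - \frac{3}{2} = \frac{7}{4} + \frac{3}{2} = \frac{13}{4} \approx 3.25$)
$K = \frac{41}{4}$ ($K = \frac{13}{4} - -7 = \frac{13}{4} + 7 = \frac{41}{4} \approx 10.25$)
$X = 4$ ($X = - 6 \sqrt{0} + 4 = \left(-6\right) 0 + 4 = 0 + 4 = 4$)
$\left(\left(-39 + 16\right) + X\right) K = \left(\left(-39 + 16\right) + 4\right) \frac{41}{4} = \left(-23 + 4\right) \frac{41}{4} = \left(-19\right) \frac{41}{4} = - \frac{779}{4}$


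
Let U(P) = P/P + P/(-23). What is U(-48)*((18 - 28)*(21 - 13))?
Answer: -5680/23 ≈ -246.96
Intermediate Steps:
U(P) = 1 - P/23 (U(P) = 1 + P*(-1/23) = 1 - P/23)
U(-48)*((18 - 28)*(21 - 13)) = (1 - 1/23*(-48))*((18 - 28)*(21 - 13)) = (1 + 48/23)*(-10*8) = (71/23)*(-80) = -5680/23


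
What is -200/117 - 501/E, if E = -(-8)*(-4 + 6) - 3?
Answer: -4709/117 ≈ -40.248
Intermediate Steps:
E = 13 (E = -(-8)*2 - 3 = -4*(-4) - 3 = 16 - 3 = 13)
-200/117 - 501/E = -200/117 - 501/13 = -4709/117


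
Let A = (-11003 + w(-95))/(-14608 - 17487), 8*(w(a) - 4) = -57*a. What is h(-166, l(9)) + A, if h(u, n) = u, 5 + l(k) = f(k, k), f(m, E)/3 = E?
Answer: -42539583/256760 ≈ -165.68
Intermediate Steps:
f(m, E) = 3*E
w(a) = 4 - 57*a/8 (w(a) = 4 + (-57*a)/8 = 4 - 57*a/8)
l(k) = -5 + 3*k
A = 82577/256760 (A = (-11003 + (4 - 57/8*(-95)))/(-14608 - 17487) = (-11003 + (4 + 5415/8))/(-32095) = (-11003 + 5447/8)*(-1/32095) = -82577/8*(-1/32095) = 82577/256760 ≈ 0.32161)
h(-166, l(9)) + A = -166 + 82577/256760 = -42539583/256760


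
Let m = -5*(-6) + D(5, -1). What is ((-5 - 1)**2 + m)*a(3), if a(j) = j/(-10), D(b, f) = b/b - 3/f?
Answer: -21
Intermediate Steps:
D(b, f) = 1 - 3/f
a(j) = -j/10 (a(j) = j*(-1/10) = -j/10)
m = 34 (m = -5*(-6) + (-3 - 1)/(-1) = 30 - 1*(-4) = 30 + 4 = 34)
((-5 - 1)**2 + m)*a(3) = ((-5 - 1)**2 + 34)*(-1/10*3) = ((-6)**2 + 34)*(-3/10) = (36 + 34)*(-3/10) = 70*(-3/10) = -21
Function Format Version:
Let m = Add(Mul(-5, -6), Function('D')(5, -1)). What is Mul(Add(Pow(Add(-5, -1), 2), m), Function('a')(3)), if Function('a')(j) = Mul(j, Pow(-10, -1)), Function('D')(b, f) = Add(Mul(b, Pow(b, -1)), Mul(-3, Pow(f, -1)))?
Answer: -21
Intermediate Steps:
Function('D')(b, f) = Add(1, Mul(-3, Pow(f, -1)))
Function('a')(j) = Mul(Rational(-1, 10), j) (Function('a')(j) = Mul(j, Rational(-1, 10)) = Mul(Rational(-1, 10), j))
m = 34 (m = Add(Mul(-5, -6), Mul(Pow(-1, -1), Add(-3, -1))) = Add(30, Mul(-1, -4)) = Add(30, 4) = 34)
Mul(Add(Pow(Add(-5, -1), 2), m), Function('a')(3)) = Mul(Add(Pow(Add(-5, -1), 2), 34), Mul(Rational(-1, 10), 3)) = Mul(Add(Pow(-6, 2), 34), Rational(-3, 10)) = Mul(Add(36, 34), Rational(-3, 10)) = Mul(70, Rational(-3, 10)) = -21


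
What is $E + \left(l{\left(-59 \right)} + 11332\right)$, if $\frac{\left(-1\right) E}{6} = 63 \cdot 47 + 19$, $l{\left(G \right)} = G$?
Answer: $-6607$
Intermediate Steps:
$E = -17880$ ($E = - 6 \left(63 \cdot 47 + 19\right) = - 6 \left(2961 + 19\right) = \left(-6\right) 2980 = -17880$)
$E + \left(l{\left(-59 \right)} + 11332\right) = -17880 + \left(-59 + 11332\right) = -17880 + 11273 = -6607$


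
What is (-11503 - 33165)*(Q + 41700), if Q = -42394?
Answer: 30999592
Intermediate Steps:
(-11503 - 33165)*(Q + 41700) = (-11503 - 33165)*(-42394 + 41700) = -44668*(-694) = 30999592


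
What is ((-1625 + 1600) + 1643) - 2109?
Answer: -491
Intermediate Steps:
((-1625 + 1600) + 1643) - 2109 = (-25 + 1643) - 2109 = 1618 - 2109 = -491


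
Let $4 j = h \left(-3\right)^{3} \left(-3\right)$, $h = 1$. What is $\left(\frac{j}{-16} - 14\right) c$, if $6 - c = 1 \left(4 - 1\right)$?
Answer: $- \frac{2931}{64} \approx -45.797$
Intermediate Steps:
$j = \frac{81}{4}$ ($j = \frac{1 \left(-3\right)^{3} \left(-3\right)}{4} = \frac{1 \left(-27\right) \left(-3\right)}{4} = \frac{\left(-27\right) \left(-3\right)}{4} = \frac{1}{4} \cdot 81 = \frac{81}{4} \approx 20.25$)
$c = 3$ ($c = 6 - 1 \left(4 - 1\right) = 6 - 1 \cdot 3 = 6 - 3 = 3$)
$\left(\frac{j}{-16} - 14\right) c = \left(\frac{1}{-16} \cdot \frac{81}{4} - 14\right) 3 = \left(\left(- \frac{1}{16}\right) \frac{81}{4} - 14\right) 3 = \left(- \frac{81}{64} - 14\right) 3 = \left(- \frac{977}{64}\right) 3 = - \frac{2931}{64}$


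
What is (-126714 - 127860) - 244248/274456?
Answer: -8733700749/34307 ≈ -2.5458e+5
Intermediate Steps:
(-126714 - 127860) - 244248/274456 = -254574 - 244248*1/274456 = -254574 - 30531/34307 = -8733700749/34307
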